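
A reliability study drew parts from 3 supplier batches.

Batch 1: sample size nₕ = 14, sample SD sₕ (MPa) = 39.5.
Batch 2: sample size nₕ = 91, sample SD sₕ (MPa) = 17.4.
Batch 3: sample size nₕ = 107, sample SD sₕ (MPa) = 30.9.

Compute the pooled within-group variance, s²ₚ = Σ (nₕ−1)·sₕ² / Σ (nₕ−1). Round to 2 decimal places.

711.68

Degrees of freedom: 13 + 90 + 106 = 209.
Σ(nₕ−1)sₕ² = 13·1560.25 + 90·302.76 + 106·954.81 = 148741.51.
s²ₚ = 148741.51 / 209 = 711.6819... → 711.68.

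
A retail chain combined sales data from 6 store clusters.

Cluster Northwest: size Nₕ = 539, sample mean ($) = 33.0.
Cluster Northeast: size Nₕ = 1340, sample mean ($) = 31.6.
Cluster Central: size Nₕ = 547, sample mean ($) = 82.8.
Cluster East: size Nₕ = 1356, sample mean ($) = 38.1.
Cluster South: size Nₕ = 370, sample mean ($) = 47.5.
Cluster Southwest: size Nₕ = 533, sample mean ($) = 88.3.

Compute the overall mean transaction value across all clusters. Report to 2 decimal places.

47.33

N = 539 + 1340 + 547 + 1356 + 370 + 533 = 4685.
Weight each subgroup mean by Nₕ/N and sum.
Σ Nₕx̄ₕ = 539·33.0 + 1340·31.6 + 547·82.8 + 1356·38.1 + 370·47.5 + 533·88.3 = 17787 + 42344 + 45291.6 + 51663.6 + 17575 + 47063.9 = 221725.1.
Divide by N: 221725.1 / 4685 = 47.3266... → 47.33.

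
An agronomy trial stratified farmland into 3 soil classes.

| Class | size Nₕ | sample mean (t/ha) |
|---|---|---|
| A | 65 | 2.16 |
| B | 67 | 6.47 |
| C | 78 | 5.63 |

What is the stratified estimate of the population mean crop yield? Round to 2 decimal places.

x̄_st = (Σ Nₕx̄ₕ) / (Σ Nₕ) = (65·2.16 + 67·6.47 + 78·5.63) / 210
= 1013.03 / 210 = 4.8240... → 4.82.

4.82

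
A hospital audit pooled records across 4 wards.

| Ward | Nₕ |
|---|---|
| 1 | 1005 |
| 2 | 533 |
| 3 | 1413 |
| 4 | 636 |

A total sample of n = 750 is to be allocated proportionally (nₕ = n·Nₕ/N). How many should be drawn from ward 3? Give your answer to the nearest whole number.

295

Share of ward 3 = 1413/3587 = 0.39392.
Allocate 750 × 0.39392 = 295.442... → 295.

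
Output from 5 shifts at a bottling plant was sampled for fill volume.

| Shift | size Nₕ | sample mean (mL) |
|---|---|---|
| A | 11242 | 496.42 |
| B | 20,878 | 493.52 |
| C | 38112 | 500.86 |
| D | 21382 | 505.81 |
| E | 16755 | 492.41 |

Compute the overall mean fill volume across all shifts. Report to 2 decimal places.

498.66

N = 11242 + 20878 + 38112 + 21382 + 16755 = 108369.
Weight each subgroup mean by Nₕ/N and sum.
Σ Nₕx̄ₕ = 11242·496.42 + 20878·493.52 + 38112·500.86 + 21382·505.81 + 16755·492.41 = 5580753.64 + 10303710.56 + 19088776.32 + 10815229.42 + 8250329.55 = 54038799.49.
Divide by N: 54038799.49 / 108369 = 498.6555... → 498.66.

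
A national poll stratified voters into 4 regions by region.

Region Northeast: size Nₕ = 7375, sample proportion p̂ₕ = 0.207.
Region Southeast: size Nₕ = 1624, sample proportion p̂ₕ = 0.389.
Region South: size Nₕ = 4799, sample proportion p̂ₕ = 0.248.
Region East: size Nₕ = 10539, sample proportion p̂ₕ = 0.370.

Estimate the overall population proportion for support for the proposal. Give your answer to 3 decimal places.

0.298

N = 7375 + 1624 + 4799 + 10539 = 24337.
Overall proportion = Σ (Nₕ/N)·p̂ₕ.
Σ Nₕp̂ₕ = 1526.625 + 631.736 + 1190.152 + 3899.43 = 7247.943.
7247.943 / 24337 = 0.29782... → 0.298.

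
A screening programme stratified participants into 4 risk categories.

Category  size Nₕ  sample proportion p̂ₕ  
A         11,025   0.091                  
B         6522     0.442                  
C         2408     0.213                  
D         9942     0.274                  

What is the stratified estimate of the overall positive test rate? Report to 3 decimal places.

0.238

Wₕ = Nₕ/N with N = 29897: 0.3688, 0.2181, 0.0805, 0.3325.
p̂_st = 0.3688·0.091 + 0.2181·0.442 + 0.0805·0.213 + 0.3325·0.274 ≈ 0.23825... → 0.238.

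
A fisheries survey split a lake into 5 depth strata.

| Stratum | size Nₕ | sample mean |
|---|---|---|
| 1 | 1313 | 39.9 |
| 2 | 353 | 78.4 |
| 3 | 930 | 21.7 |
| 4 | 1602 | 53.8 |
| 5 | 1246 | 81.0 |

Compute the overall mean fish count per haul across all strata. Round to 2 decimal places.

x̄_st = (Σ Nₕx̄ₕ) / (Σ Nₕ) = (1313·39.9 + 353·78.4 + 930·21.7 + 1602·53.8 + 1246·81.0) / 5444
= 287358.5 / 5444 = 52.7844... → 52.78.

52.78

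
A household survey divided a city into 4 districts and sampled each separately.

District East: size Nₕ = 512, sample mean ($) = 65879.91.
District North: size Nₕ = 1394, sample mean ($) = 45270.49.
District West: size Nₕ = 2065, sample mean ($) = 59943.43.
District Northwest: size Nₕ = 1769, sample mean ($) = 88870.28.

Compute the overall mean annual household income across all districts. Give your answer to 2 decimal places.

65824.44

N = 5740; weights Wₕ = Nₕ/N = (0.0892, 0.2429, 0.3598, 0.3082).
x̄_st = Σ Wₕ·x̄ₕ = 0.0892·65879.91 + 0.2429·45270.49 + 0.3598·59943.43 + 0.3082·88870.28 ≈ 65824.4399...
→ 65824.44.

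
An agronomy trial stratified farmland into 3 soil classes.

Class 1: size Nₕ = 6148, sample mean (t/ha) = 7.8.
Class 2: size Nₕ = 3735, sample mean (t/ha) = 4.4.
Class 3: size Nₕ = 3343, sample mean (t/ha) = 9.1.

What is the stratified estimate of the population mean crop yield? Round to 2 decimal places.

7.17

N = 6148 + 3735 + 3343 = 13226.
The stratified mean weights each stratum mean by its population share Nₕ/N.
Σ Nₕx̄ₕ = 6148·7.8 + 3735·4.4 + 3343·9.1 = 47954.4 + 16434 + 30421.3 = 94809.7.
Divide by N: 94809.7 / 13226 = 7.1684... → 7.17.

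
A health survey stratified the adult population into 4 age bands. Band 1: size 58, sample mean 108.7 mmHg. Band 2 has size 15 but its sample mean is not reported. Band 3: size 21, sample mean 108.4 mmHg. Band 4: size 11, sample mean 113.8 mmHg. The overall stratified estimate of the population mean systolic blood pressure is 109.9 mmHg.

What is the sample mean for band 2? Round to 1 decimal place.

Σ Nₕx̄ₕ = N·μ, so 15·x̄_2 = 105·109.9 − (58·108.7 + 21·108.4 + 11·113.8).
= 11539.5 − 9832.8 = 1706.7.
x̄_2 = 1706.7 / 15 = 113.78 → 113.8.

113.8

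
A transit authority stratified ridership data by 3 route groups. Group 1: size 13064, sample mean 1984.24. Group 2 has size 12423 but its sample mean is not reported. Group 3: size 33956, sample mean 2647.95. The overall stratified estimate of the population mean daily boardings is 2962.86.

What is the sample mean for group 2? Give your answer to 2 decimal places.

4852.72

N = 13064 + 12423 + 33956 = 59443.
Overall total = μ·N = 2962.86·59443 = 176121286.98.
Subtract the known strata: 13064·1984.24 + 33956·2647.95 = 115835901.56.
Remaining total for group 2: 176121286.98 − 115835901.56 = 60285385.42.
Divide by its size: 60285385.42 / 12423 = 4852.7236... → 4852.72.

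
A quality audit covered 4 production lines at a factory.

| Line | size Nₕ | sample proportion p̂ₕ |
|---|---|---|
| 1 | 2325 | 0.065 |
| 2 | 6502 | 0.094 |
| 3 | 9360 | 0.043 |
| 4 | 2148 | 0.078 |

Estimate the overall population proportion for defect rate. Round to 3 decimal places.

N = 2325 + 6502 + 9360 + 2148 = 20335.
Overall proportion = Σ (Nₕ/N)·p̂ₕ.
Σ Nₕp̂ₕ = 151.125 + 611.188 + 402.48 + 167.544 = 1332.337.
1332.337 / 20335 = 0.06552... → 0.066.

0.066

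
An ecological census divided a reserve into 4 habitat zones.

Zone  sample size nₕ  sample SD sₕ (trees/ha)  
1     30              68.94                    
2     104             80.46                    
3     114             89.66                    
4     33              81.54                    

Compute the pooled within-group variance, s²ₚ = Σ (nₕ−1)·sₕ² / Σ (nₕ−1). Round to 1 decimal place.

1: (30−1)·68.94² = 29·4752.7236 = 137828.9844
2: (104−1)·80.46² = 103·6473.8116 = 666802.5948
3: (114−1)·89.66² = 113·8038.9156 = 908397.4628
4: (33−1)·81.54² = 32·6648.7716 = 212760.6912
Numerator = 1925789.7332; denominator = Σ(nₕ−1) = 277.
s²ₚ = 1925789.7332/277 = 6952.310... → 6952.3.

6952.3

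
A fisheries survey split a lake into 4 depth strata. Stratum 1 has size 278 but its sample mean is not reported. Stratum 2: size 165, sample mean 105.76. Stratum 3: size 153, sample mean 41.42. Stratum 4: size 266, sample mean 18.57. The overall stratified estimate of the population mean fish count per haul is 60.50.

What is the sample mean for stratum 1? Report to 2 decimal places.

84.26

N = 278 + 165 + 153 + 266 = 862.
Overall total = μ·N = 60.50·862 = 52151.
Subtract the known strata: 165·105.76 + 153·41.42 + 266·18.57 = 28727.28.
Remaining total for stratum 1: 52151 − 28727.28 = 23423.72.
Divide by its size: 23423.72 / 278 = 84.2580... → 84.26.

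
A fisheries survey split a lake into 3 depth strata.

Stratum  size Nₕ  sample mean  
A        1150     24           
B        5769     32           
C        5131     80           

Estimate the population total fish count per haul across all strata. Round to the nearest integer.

A: 1150·24 = 27600
B: 5769·32 = 184608
C: 5131·80 = 410480
τ̂ = Σ Nₕx̄ₕ = 622688.

622688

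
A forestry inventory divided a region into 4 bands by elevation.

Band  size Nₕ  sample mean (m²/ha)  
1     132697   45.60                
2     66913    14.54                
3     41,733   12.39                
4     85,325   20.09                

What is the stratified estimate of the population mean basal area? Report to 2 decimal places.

28.33

N = 132697 + 66913 + 41733 + 85325 = 326668.
The stratified mean weights each stratum mean by its population share Nₕ/N.
Σ Nₕx̄ₕ = 132697·45.60 + 66913·14.54 + 41733·12.39 + 85325·20.09 = 6050983.2 + 972915.02 + 517071.87 + 1714179.25 = 9255149.34.
Divide by N: 9255149.34 / 326668 = 28.3320... → 28.33.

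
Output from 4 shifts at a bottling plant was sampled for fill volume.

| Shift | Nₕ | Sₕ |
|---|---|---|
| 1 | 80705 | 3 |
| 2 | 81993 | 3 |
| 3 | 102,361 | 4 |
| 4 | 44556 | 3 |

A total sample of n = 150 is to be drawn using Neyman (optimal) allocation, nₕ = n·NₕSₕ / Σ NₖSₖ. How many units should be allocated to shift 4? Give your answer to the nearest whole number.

1: NₕSₕ = 80705·3 = 242115
2: NₕSₕ = 81993·3 = 245979
3: NₕSₕ = 102361·4 = 409444
4: NₕSₕ = 44556·3 = 133668
Σ NₕSₕ = 1031206.
n_4 = 150·133668/1031206 = 19.443... → 19.

19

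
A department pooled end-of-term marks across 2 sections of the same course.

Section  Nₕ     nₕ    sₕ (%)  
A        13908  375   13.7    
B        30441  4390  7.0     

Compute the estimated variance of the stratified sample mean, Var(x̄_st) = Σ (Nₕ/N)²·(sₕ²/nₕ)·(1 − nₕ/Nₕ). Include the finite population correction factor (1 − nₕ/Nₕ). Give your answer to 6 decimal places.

N = 44349; Wₕ = Nₕ/N.
section A: (13908/44349)²·13.7²/375·(1 − 375/13908) = 0.047896190
section B: (30441/44349)²·7.0²/4390·(1 − 4390/30441) = 0.004500360
Sum = 0.052396549 → 0.052397.

0.052397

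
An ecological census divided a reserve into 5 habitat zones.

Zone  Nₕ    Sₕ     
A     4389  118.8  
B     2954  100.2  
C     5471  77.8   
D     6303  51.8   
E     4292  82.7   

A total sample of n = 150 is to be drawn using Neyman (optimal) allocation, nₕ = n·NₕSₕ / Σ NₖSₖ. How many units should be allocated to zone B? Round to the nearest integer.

A: NₕSₕ = 4389·118.8 = 521413.2
B: NₕSₕ = 2954·100.2 = 295990.8
C: NₕSₕ = 5471·77.8 = 425643.8
D: NₕSₕ = 6303·51.8 = 326495.4
E: NₕSₕ = 4292·82.7 = 354948.4
Σ NₕSₕ = 1924491.6.
n_B = 150·295990.8/1924491.6 = 23.070... → 23.

23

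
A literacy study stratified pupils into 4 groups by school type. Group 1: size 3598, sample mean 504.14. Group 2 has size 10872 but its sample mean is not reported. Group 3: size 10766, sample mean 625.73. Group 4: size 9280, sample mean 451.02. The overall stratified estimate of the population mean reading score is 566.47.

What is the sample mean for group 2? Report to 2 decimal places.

N = 3598 + 10872 + 10766 + 9280 = 34516.
Overall total = μ·N = 566.47·34516 = 19552278.52.
Subtract the known strata: 3598·504.14 + 10766·625.73 + 9280·451.02 = 12735970.5.
Remaining total for group 2: 19552278.52 − 12735970.5 = 6816308.02.
Divide by its size: 6816308.02 / 10872 = 626.9599... → 626.96.

626.96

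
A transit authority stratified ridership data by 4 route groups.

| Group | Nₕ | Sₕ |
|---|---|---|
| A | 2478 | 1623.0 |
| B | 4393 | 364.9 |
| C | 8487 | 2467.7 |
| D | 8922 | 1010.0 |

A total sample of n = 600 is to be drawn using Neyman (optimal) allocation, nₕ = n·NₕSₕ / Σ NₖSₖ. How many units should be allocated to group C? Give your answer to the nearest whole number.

Σ NₕSₕ = 2478·1623.0 + 4393·364.9 + 8487·2467.7 + 8922·1010.0 = 35579389.6.
Share for C: 20943369.9/35579389.6 = 0.58864.
n_C = 600 × 0.58864 = 353.183... → 353.

353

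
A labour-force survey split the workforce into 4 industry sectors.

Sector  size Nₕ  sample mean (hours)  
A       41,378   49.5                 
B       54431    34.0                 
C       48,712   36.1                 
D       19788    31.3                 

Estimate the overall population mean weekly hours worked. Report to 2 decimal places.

x̄_st = (Σ Nₕx̄ₕ) / (Σ Nₕ) = (41378·49.5 + 54431·34.0 + 48712·36.1 + 19788·31.3) / 164309
= 6276732.6 / 164309 = 38.2008... → 38.20.

38.20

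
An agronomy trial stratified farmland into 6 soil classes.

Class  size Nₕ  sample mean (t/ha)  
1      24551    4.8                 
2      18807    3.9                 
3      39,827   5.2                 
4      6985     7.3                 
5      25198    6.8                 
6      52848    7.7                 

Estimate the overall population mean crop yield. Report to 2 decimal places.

6.11

x̄_st = (Σ Nₕx̄ₕ) / (Σ Nₕ) = (24551·4.8 + 18807·3.9 + 39827·5.2 + 6985·7.3 + 25198·6.8 + 52848·7.7) / 168216
= 1027559 / 168216 = 6.1086... → 6.11.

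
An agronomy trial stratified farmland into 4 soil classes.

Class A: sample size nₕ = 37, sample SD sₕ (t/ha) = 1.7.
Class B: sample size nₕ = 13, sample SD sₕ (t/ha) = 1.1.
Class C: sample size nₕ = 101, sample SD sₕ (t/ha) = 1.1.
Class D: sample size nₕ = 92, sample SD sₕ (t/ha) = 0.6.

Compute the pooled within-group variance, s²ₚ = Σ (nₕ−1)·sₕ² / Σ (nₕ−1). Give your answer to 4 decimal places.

1.1394

Degrees of freedom: 36 + 12 + 100 + 91 = 239.
Σ(nₕ−1)sₕ² = 36·2.89 + 12·1.21 + 100·1.21 + 91·0.36 = 272.32.
s²ₚ = 272.32 / 239 = 1.139414... → 1.1394.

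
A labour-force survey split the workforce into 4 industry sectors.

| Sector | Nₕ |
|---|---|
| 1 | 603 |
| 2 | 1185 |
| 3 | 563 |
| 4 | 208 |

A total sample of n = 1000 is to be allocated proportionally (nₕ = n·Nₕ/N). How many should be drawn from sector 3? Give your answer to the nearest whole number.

220

N = 603 + 1185 + 563 + 208 = 2559.
n_3 = 1000·563/2559 = 220.008... → 220.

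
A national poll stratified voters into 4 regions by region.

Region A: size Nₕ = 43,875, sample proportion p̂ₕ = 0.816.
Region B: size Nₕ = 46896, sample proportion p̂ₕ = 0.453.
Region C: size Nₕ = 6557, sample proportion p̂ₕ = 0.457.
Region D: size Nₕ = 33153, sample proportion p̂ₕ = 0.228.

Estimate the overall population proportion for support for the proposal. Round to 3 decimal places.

0.518

Wₕ = Nₕ/N with N = 130481: 0.3363, 0.3594, 0.0503, 0.2541.
p̂_st = 0.3363·0.816 + 0.3594·0.453 + 0.0503·0.457 + 0.2541·0.228 ≈ 0.51809... → 0.518.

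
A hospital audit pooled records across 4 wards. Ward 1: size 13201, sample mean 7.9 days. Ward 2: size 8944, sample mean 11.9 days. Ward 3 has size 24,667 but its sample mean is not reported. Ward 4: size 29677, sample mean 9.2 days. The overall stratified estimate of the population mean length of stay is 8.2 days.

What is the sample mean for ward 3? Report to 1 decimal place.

5.8

N = 13201 + 8944 + 24667 + 29677 = 76489.
Overall total = μ·N = 8.2·76489 = 627209.8.
Subtract the known strata: 13201·7.9 + 8944·11.9 + 29677·9.2 = 483749.9.
Remaining total for ward 3: 627209.8 − 483749.9 = 143459.9.
Divide by its size: 143459.9 / 24667 = 5.816... → 5.8.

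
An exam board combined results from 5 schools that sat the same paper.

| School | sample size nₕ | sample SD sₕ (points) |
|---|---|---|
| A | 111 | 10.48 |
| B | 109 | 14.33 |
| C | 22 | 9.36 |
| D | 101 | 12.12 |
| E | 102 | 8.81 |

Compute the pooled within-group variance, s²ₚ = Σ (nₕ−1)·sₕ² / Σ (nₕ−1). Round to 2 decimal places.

A: (111−1)·10.48² = 110·109.8304 = 12081.344
B: (109−1)·14.33² = 108·205.3489 = 22177.6812
C: (22−1)·9.36² = 21·87.6096 = 1839.8016
D: (101−1)·12.12² = 100·146.8944 = 14689.44
E: (102−1)·8.81² = 101·77.6161 = 7839.2261
Numerator = 58627.4929; denominator = Σ(nₕ−1) = 440.
s²ₚ = 58627.4929/440 = 133.2443... → 133.24.

133.24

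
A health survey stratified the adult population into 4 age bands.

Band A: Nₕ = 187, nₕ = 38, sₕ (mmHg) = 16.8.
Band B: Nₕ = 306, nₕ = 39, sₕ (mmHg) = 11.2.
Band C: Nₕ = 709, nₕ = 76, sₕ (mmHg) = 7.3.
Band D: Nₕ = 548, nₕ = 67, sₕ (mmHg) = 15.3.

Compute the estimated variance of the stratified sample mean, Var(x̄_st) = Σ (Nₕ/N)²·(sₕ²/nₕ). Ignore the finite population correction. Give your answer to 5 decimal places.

N = 1750. Term for each stratum: Wₕ²sₕ²/nₕ.
Var(x̄_st) = 0.08480903 + 0.09834181 + 0.11509289 + 0.34260451 = 0.64084824 → 0.64085.

0.64085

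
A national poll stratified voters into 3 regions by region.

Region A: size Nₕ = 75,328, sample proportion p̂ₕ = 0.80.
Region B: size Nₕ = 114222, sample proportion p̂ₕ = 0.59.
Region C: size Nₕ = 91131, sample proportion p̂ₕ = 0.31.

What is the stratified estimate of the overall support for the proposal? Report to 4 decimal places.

0.5554

N = 75328 + 114222 + 91131 = 280681.
Overall proportion = Σ (Nₕ/N)·p̂ₕ.
Σ Nₕp̂ₕ = 60262.4 + 67390.98 + 28250.61 = 155903.99.
155903.99 / 280681 = 0.555449... → 0.5554.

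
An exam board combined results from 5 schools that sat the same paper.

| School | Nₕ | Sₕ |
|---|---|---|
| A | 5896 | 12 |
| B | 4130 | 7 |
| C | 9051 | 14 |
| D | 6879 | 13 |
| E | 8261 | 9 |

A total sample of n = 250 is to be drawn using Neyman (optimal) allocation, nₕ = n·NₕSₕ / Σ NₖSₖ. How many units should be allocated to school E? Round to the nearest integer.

A: NₕSₕ = 5896·12 = 70752
B: NₕSₕ = 4130·7 = 28910
C: NₕSₕ = 9051·14 = 126714
D: NₕSₕ = 6879·13 = 89427
E: NₕSₕ = 8261·9 = 74349
Σ NₕSₕ = 390152.
n_E = 250·74349/390152 = 47.641... → 48.

48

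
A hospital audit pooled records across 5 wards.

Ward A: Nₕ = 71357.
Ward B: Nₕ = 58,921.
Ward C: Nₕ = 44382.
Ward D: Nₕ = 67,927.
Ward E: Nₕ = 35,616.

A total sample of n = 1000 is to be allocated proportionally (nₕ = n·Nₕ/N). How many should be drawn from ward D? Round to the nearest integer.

Share of ward D = 67927/278203 = 0.24416.
Allocate 1000 × 0.24416 = 244.163... → 244.

244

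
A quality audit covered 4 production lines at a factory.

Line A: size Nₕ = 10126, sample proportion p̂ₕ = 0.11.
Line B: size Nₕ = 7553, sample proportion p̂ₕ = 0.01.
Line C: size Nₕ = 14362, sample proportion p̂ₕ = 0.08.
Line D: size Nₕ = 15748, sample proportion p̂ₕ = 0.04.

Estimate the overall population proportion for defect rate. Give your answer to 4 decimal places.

0.0621

Wₕ = Nₕ/N with N = 47789: 0.2119, 0.1580, 0.3005, 0.3295.
p̂_st = 0.2119·0.11 + 0.1580·0.01 + 0.3005·0.08 + 0.3295·0.04 ≈ 0.062112... → 0.0621.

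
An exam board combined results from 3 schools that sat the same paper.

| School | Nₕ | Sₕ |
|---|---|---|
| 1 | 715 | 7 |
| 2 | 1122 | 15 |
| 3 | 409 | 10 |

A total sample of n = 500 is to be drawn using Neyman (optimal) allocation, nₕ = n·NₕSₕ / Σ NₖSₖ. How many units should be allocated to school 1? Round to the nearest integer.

97

Σ NₕSₕ = 715·7 + 1122·15 + 409·10 = 25925.
Share for 1: 5005/25925 = 0.19306.
n_1 = 500 × 0.19306 = 96.528... → 97.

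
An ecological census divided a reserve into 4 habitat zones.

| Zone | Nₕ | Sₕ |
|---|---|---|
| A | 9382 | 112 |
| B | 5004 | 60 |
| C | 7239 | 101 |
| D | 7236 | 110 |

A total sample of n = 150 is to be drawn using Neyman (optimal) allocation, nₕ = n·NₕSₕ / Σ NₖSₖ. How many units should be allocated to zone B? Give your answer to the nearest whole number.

A: NₕSₕ = 9382·112 = 1050784
B: NₕSₕ = 5004·60 = 300240
C: NₕSₕ = 7239·101 = 731139
D: NₕSₕ = 7236·110 = 795960
Σ NₕSₕ = 2878123.
n_B = 150·300240/2878123 = 15.648... → 16.

16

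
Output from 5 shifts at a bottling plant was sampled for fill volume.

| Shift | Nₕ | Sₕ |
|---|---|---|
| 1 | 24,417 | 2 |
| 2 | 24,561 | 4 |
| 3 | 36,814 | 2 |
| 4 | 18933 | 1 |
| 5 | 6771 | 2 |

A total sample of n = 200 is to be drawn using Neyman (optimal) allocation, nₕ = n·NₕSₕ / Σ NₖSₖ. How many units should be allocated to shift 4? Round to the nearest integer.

15

Σ NₕSₕ = 24417·2 + 24561·4 + 36814·2 + 18933·1 + 6771·2 = 253181.
Share for 4: 18933/253181 = 0.07478.
n_4 = 200 × 0.07478 = 14.956... → 15.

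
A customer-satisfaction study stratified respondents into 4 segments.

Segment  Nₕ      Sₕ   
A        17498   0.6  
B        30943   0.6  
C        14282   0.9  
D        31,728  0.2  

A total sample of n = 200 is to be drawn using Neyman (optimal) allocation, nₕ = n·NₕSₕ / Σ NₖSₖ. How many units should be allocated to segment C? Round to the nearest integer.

Σ NₕSₕ = 17498·0.6 + 30943·0.6 + 14282·0.9 + 31728·0.2 = 48264.
Share for C: 12853.8/48264 = 0.26632.
n_C = 200 × 0.26632 = 53.265... → 53.

53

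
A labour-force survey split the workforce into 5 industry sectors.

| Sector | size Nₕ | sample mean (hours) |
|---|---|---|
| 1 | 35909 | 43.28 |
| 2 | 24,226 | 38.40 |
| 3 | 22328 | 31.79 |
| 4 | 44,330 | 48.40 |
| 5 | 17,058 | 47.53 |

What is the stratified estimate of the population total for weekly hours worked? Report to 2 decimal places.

1: 35909·43.28 = 1554141.52
2: 24226·38.40 = 930278.4
3: 22328·31.79 = 709807.12
4: 44330·48.40 = 2145572
5: 17058·47.53 = 810766.74
τ̂ = Σ Nₕx̄ₕ = 6150565.78.

6150565.78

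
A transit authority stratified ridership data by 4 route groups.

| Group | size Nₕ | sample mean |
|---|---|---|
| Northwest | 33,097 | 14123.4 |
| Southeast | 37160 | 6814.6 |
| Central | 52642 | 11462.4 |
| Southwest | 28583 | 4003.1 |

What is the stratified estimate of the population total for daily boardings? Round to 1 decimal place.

1438496973.9

Northwest: 33097·14123.4 = 467442169.8
Southeast: 37160·6814.6 = 253230536
Central: 52642·11462.4 = 603403660.8
Southwest: 28583·4003.1 = 114420607.3
τ̂ = Σ Nₕx̄ₕ = 1438496973.9.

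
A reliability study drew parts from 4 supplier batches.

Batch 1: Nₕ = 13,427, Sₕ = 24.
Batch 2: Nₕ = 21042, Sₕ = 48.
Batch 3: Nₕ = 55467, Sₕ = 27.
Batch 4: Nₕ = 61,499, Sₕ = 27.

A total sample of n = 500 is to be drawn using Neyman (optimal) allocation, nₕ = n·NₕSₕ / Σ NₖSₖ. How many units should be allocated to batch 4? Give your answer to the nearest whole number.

1: NₕSₕ = 13427·24 = 322248
2: NₕSₕ = 21042·48 = 1010016
3: NₕSₕ = 55467·27 = 1497609
4: NₕSₕ = 61499·27 = 1660473
Σ NₕSₕ = 4490346.
n_4 = 500·1660473/4490346 = 184.894... → 185.

185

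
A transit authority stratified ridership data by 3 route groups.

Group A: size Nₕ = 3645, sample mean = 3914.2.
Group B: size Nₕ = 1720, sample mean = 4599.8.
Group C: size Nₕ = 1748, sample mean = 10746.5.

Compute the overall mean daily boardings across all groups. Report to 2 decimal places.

5759.00

N = 7113; weights Wₕ = Nₕ/N = (0.5124, 0.2418, 0.2457).
x̄_st = Σ Wₕ·x̄ₕ = 0.5124·3914.2 + 0.2418·4599.8 + 0.2457·10746.5 ≈ 5759.0042...
→ 5759.00.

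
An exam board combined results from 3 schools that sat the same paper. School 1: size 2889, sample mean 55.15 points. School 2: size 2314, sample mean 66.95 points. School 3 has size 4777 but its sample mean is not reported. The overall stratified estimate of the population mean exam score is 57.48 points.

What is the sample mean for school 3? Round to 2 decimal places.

N = 2889 + 2314 + 4777 = 9980.
Overall total = μ·N = 57.48·9980 = 573650.4.
Subtract the known strata: 2889·55.15 + 2314·66.95 = 314250.65.
Remaining total for school 3: 573650.4 − 314250.65 = 259399.75.
Divide by its size: 259399.75 / 4777 = 54.3018... → 54.30.

54.30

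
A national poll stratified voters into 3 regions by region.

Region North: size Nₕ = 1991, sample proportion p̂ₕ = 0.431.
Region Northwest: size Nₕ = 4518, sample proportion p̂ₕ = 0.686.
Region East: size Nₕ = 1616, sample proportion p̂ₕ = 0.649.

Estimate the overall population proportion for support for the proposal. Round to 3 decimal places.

0.616

Wₕ = Nₕ/N with N = 8125: 0.2450, 0.5561, 0.1989.
p̂_st = 0.2450·0.431 + 0.5561·0.686 + 0.1989·0.649 ≈ 0.61615... → 0.616.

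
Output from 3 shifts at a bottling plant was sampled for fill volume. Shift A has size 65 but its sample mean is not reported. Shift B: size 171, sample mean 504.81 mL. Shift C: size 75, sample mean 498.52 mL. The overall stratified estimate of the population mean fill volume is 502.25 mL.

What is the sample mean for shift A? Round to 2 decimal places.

Σ Nₕx̄ₕ = N·μ, so 65·x̄_A = 311·502.25 − (171·504.81 + 75·498.52).
= 156199.75 − 123711.51 = 32488.24.
x̄_A = 32488.24 / 65 = 499.8191... → 499.82.

499.82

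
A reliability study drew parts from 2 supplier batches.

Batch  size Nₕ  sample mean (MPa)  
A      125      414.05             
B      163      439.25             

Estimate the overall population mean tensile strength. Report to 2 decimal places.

N = 288; weights Wₕ = Nₕ/N = (0.4340, 0.5660).
x̄_st = Σ Wₕ·x̄ₕ = 0.4340·414.05 + 0.5660·439.25 ≈ 428.3125
→ 428.31.

428.31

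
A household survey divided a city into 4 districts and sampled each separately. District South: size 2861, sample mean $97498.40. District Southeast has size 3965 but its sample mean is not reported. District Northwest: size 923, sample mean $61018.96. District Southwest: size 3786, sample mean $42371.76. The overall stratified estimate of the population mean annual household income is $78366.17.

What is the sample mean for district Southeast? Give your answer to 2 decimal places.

Σ Nₕx̄ₕ = N·μ, so 3965·x̄_Southeast = 11535·78366.17 − (2861·97498.40 + 923·61018.96 + 3786·42371.76).
= 903953770.95 − 495682905.84 = 408270865.11.
x̄_Southeast = 408270865.11 / 3965 = 102968.6923... → 102968.69.

102968.69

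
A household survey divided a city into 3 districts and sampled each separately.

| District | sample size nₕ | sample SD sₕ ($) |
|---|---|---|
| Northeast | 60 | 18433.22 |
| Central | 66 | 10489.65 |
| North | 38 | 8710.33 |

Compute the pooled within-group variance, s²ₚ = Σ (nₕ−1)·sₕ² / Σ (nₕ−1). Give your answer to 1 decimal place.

Northeast: (60−1)·18433.22² = 59·339783599.5684 = 20047232374.5356
Central: (66−1)·10489.65² = 65·110032757.1225 = 7152129212.9625
North: (38−1)·8710.33² = 37·75869848.7089 = 2807184402.2293
Numerator = 30006545989.7274; denominator = Σ(nₕ−1) = 161.
s²ₚ = 30006545989.7274/161 = 186376062.048... → 186376062.0.

186376062.0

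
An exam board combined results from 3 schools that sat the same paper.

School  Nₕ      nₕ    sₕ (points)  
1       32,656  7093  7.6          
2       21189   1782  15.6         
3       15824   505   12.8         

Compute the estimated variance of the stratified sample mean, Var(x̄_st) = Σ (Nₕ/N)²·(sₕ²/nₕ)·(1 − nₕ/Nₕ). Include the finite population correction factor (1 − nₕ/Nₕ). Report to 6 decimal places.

0.029173

N = 69669; Wₕ = Nₕ/N.
school 1: (32656/69669)²·7.6²/7093·(1 − 7093/32656) = 0.001400531
school 2: (21189/69669)²·15.6²/1782·(1 − 1782/21189) = 0.011569943
school 3: (15824/69669)²·12.8²/505·(1 − 505/15824) = 0.016203025
Sum = 0.029173499 → 0.029173.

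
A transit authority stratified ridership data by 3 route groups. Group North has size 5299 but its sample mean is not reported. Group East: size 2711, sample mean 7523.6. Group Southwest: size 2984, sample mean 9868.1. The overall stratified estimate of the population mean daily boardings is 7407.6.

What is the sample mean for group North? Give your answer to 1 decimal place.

Σ Nₕx̄ₕ = N·μ, so 5299·x̄_North = 10994·7407.6 − (2711·7523.6 + 2984·9868.1).
= 81439154.4 − 49842890 = 31596264.4.
x̄_North = 31596264.4 / 5299 = 5962.684... → 5962.7.

5962.7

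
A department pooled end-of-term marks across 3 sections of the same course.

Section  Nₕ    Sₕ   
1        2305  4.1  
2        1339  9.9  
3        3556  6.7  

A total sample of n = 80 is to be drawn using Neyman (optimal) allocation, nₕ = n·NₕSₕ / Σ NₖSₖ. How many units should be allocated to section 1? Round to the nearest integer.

1: NₕSₕ = 2305·4.1 = 9450.5
2: NₕSₕ = 1339·9.9 = 13256.1
3: NₕSₕ = 3556·6.7 = 23825.2
Σ NₕSₕ = 46531.8.
n_1 = 80·9450.5/46531.8 = 16.248... → 16.

16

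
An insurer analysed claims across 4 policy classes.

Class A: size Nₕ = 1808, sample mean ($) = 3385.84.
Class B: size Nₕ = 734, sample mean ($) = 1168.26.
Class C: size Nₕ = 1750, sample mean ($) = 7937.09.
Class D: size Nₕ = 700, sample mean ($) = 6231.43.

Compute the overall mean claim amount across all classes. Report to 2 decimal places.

x̄_st = (Σ Nₕx̄ₕ) / (Σ Nₕ) = (1808·3385.84 + 734·1168.26 + 1750·7937.09 + 700·6231.43) / 4992
= 25231010.06 / 4992 = 5054.2889... → 5054.29.

5054.29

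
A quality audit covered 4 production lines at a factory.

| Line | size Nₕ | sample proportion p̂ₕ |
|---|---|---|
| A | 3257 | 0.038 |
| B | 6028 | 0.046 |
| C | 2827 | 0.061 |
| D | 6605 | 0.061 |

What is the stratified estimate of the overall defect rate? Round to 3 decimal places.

Wₕ = Nₕ/N with N = 18717: 0.1740, 0.3221, 0.1510, 0.3529.
p̂_st = 0.1740·0.038 + 0.3221·0.046 + 0.1510·0.061 + 0.3529·0.061 ≈ 0.05217... → 0.052.

0.052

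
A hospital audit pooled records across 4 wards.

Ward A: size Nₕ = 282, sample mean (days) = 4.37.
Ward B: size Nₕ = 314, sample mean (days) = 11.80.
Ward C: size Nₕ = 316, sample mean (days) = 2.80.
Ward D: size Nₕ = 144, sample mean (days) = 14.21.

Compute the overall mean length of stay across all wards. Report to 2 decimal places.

7.45

N = 282 + 314 + 316 + 144 = 1056.
Overall mean = Σ (Nₕ/N)·x̄ₕ — weight by population share, not a simple average.
Σ Nₕx̄ₕ = 282·4.37 + 314·11.80 + 316·2.80 + 144·14.21 = 1232.34 + 3705.2 + 884.8 + 2046.24 = 7868.58.
Divide by N: 7868.58 / 1056 = 7.4513... → 7.45.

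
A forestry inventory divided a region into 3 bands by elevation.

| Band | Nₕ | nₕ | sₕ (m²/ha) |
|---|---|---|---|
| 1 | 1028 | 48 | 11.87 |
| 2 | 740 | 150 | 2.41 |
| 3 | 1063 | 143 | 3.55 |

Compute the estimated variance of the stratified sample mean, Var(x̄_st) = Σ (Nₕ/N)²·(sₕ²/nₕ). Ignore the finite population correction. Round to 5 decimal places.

N = 2831; Wₕ = Nₕ/N.
band 1: (1028/2831)²·11.87²/48 = 0.38704966
band 2: (740/2831)²·2.41²/150 = 0.00264561
band 3: (1063/2831)²·3.55²/143 = 0.01242532
Sum = 0.40212059 → 0.40212.

0.40212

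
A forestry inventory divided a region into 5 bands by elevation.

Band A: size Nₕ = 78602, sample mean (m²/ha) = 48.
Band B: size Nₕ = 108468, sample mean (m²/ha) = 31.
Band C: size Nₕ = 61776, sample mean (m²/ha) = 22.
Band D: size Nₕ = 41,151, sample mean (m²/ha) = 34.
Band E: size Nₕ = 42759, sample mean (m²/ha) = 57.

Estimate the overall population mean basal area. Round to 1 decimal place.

37.1

N = 78602 + 108468 + 61776 + 41151 + 42759 = 332756.
Weight each subgroup mean by Nₕ/N and sum.
Σ Nₕx̄ₕ = 78602·48 + 108468·31 + 61776·22 + 41151·34 + 42759·57 = 3772896 + 3362508 + 1359072 + 1399134 + 2437263 = 12330873.
Divide by N: 12330873 / 332756 = 37.057... → 37.1.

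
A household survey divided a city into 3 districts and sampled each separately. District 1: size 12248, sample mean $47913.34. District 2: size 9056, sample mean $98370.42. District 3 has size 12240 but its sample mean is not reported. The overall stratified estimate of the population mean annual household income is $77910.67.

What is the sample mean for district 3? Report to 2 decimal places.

N = 12248 + 9056 + 12240 = 33544.
Overall total = μ·N = 77910.67·33544 = 2613435514.48.
Subtract the known strata: 12248·47913.34 + 9056·98370.42 = 1477685111.84.
Remaining total for district 3: 2613435514.48 − 1477685111.84 = 1135750402.64.
Divide by its size: 1135750402.64 / 12240 = 92790.0656... → 92790.07.

92790.07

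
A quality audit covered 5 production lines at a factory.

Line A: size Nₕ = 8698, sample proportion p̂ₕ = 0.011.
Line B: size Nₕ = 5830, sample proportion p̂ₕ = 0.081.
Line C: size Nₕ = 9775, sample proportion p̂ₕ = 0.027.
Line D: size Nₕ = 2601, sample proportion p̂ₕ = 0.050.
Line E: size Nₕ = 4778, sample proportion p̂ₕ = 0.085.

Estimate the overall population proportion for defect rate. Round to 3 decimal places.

0.043

Wₕ = Nₕ/N with N = 31682: 0.2745, 0.1840, 0.3085, 0.0821, 0.1508.
p̂_st = 0.2745·0.011 + 0.1840·0.081 + 0.3085·0.027 + 0.0821·0.050 + 0.1508·0.085 ≈ 0.04318... → 0.043.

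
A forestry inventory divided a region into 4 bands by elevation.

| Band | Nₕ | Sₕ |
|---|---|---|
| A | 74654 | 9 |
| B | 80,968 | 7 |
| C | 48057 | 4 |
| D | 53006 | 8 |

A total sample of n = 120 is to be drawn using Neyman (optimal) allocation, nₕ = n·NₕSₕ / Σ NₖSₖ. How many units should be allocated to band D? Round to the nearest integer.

Σ NₕSₕ = 74654·9 + 80968·7 + 48057·4 + 53006·8 = 1854938.
Share for D: 424048/1854938 = 0.22860.
n_D = 120 × 0.22860 = 27.433... → 27.

27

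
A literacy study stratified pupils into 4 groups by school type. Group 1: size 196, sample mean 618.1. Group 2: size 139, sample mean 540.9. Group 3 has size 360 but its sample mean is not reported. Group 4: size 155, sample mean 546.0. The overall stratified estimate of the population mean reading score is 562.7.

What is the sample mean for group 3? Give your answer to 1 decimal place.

548.1

N = 196 + 139 + 360 + 155 = 850.
Overall total = μ·N = 562.7·850 = 478295.
Subtract the known strata: 196·618.1 + 139·540.9 + 155·546.0 = 280962.7.
Remaining total for group 3: 478295 − 280962.7 = 197332.3.
Divide by its size: 197332.3 / 360 = 548.145... → 548.1.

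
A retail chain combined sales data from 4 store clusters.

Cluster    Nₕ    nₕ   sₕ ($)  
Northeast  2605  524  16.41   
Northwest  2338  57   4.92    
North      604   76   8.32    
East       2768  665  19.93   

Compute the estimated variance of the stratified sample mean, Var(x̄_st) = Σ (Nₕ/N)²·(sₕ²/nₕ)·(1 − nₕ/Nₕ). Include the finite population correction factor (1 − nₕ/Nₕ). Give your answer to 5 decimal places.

N = 8315. Term for each stratum: Wₕ²sₕ²/nₕ·(1−nₕ/Nₕ).
Var(x̄_st) = 0.04029407 + 0.03275674 + 0.00420126 + 0.05028909 = 0.12754116 → 0.12754.

0.12754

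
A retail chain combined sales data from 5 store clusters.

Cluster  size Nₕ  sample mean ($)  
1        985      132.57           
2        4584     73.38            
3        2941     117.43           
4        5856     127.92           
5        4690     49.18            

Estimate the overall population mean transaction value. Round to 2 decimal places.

94.04

x̄_st = (Σ Nₕx̄ₕ) / (Σ Nₕ) = (985·132.57 + 4584·73.38 + 2941·117.43 + 5856·127.92 + 4690·49.18) / 19056
= 1792070.72 / 19056 = 94.0423... → 94.04.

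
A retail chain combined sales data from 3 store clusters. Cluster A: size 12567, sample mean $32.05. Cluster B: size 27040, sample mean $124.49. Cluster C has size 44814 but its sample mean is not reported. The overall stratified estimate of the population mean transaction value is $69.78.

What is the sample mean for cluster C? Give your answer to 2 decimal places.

Σ Nₕx̄ₕ = N·μ, so 44814·x̄_C = 84421·69.78 − (12567·32.05 + 27040·124.49).
= 5890897.38 − 3768981.95 = 2121915.43.
x̄_C = 2121915.43 / 44814 = 47.3494... → 47.35.

47.35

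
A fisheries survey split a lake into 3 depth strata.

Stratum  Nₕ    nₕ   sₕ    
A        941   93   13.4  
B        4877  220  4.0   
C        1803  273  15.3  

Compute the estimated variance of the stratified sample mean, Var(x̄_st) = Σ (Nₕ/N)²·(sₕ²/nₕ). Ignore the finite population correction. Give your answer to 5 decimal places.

N = 7621; Wₕ = Nₕ/N.
stratum A: (941/7621)²·13.4²/93 = 0.02943622
stratum B: (4877/7621)²·4.0²/220 = 0.02978372
stratum C: (1803/7621)²·15.3²/273 = 0.04799409
Sum = 0.10721402 → 0.10721.

0.10721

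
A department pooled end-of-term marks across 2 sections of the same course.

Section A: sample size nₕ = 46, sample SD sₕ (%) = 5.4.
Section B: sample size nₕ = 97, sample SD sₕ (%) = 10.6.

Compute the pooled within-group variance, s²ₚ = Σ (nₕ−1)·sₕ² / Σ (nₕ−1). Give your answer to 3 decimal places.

85.807

Degrees of freedom: 45 + 96 = 141.
Σ(nₕ−1)sₕ² = 45·29.16 + 96·112.36 = 12098.76.
s²ₚ = 12098.76 / 141 = 85.80681... → 85.807.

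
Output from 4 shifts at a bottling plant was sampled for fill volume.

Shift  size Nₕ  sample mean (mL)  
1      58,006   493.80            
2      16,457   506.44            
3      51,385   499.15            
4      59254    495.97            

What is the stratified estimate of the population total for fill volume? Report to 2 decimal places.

Estimate total by summing Nₕ·x̄ₕ over strata.
58006·493.80 + 16457·506.44 + 51385·499.15 + 59254·495.97 = 28643362.8 + 8334483.08 + 25648822.75 + 29388206.38 = 92014875.01.

92014875.01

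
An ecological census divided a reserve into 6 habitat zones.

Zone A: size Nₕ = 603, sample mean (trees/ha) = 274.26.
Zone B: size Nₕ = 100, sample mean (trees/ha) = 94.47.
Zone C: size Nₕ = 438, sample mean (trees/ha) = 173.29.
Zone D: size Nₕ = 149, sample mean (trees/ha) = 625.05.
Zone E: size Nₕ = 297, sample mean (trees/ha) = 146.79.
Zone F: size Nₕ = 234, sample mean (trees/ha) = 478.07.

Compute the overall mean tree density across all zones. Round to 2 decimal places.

274.20

x̄_st = (Σ Nₕx̄ₕ) / (Σ Nₕ) = (603·274.26 + 100·94.47 + 438·173.29 + 149·625.05 + 297·146.79 + 234·478.07) / 1821
= 499324.26 / 1821 = 274.2033... → 274.20.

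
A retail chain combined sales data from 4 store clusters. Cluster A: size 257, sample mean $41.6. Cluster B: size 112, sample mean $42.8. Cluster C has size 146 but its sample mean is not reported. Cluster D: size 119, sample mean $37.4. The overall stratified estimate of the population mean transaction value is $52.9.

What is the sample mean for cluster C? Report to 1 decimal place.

93.2

N = 257 + 112 + 146 + 119 = 634.
Overall total = μ·N = 52.9·634 = 33538.6.
Subtract the known strata: 257·41.6 + 112·42.8 + 119·37.4 = 19935.4.
Remaining total for cluster C: 33538.6 − 19935.4 = 13603.2.
Divide by its size: 13603.2 / 146 = 93.173... → 93.2.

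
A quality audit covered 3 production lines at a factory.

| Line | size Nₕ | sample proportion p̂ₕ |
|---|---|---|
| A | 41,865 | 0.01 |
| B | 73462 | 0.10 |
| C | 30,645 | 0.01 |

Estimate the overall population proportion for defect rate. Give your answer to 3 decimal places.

0.055

N = 41865 + 73462 + 30645 = 145972.
Overall proportion = Σ (Nₕ/N)·p̂ₕ.
Σ Nₕp̂ₕ = 418.65 + 7346.2 + 306.45 = 8071.3.
8071.3 / 145972 = 0.05529... → 0.055.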